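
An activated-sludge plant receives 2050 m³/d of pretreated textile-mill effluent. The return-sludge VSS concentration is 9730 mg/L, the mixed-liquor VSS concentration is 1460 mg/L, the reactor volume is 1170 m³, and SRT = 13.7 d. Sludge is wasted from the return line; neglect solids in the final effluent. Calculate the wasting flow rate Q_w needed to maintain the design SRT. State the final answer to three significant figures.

Q_w ≈ 12.8 m³/d

Wasting from the return line (neglecting effluent solids): Q_w = V·X / (θ_c·X_r) = 1170 × 1460 / (13.7 × 9730) = 12.81 m³/d.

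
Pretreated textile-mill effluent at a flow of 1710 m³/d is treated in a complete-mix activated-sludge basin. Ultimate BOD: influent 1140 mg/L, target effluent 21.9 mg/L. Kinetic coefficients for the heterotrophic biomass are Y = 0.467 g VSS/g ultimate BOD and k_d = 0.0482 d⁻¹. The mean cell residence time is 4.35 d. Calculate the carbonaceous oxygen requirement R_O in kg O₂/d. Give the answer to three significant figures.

Y_obs = Y / (1 + k_d θ_c) = 0.467 / (1 + 0.0482 × 4.35) = 0.467 / 1.210 = 0.3861.
Q·(S₀ − S) = 1710 × (1140 − 21.9) × 10⁻³ = 1912 kg/d removed.
P_X = Y_obs·Q·(S₀ − S) = 0.3861 × 1912 = 738.1 kg VSS/d.
R_O = Q·(S₀ − S) − 1.42·P_X = 1912 − 1.42 × 738.1 = 863.8 kg O₂/d.

R_O ≈ 864 kg O₂/d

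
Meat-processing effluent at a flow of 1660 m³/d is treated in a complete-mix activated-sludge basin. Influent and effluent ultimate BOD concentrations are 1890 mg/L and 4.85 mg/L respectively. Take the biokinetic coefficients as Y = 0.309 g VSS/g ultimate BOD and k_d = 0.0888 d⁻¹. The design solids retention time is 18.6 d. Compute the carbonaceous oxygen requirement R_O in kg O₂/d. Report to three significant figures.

R_O ≈ 2610 kg O₂/d

Correct the yield for decay: Y_obs = Y/(1 + k_d θ_c) = 0.309 / (1 + 0.0888 × 18.6) = 0.309 / 2.652 = 0.1165.
Mass of ultimate BOD removed per day: Q(S₀ − S) = 1660 × 1885 g/m³ = 3129 kg/d.
P_X = Y_obs·Q·(S₀ − S) = 0.1165 × 3129 = 364.7 kg VSS/d.
Carbonaceous O₂ demand = substrate oxidised − cell-mass equivalent = 3129 − 1.42 × 364.7 = 2612 kg O₂/d.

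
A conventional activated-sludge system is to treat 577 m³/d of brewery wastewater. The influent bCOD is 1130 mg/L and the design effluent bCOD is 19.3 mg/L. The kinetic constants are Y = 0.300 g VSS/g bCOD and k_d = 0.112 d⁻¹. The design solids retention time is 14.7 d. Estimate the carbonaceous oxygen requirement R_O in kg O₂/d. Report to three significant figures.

R_O ≈ 538 kg O₂/d

The observed yield is Y_obs = Y/(1 + k_d·θ_c) = 0.300 / (1 + 0.112 × 14.7) = 0.300 / 2.646 = 0.1134 g VSS per g bCOD removed.
Q·(S₀ − S) = 577 × (1130 − 19.3) × 10⁻³ = 640.9 kg/d removed.
P_X = Y_obs·Q·(S₀ − S) = 0.1134 × 640.9 = 72.65 kg VSS/d.
R_O = Q·(S₀ − S) − 1.42·P_X = 640.9 − 1.42 × 72.65 = 537.7 kg O₂/d.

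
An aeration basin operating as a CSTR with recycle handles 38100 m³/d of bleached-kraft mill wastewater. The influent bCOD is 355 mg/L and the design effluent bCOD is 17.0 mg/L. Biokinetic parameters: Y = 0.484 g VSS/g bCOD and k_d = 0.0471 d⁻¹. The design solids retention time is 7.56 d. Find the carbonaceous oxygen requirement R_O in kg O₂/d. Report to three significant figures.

Y_obs = Y / (1 + k_d θ_c) = 0.484 / (1 + 0.0471 × 7.56) = 0.484 / 1.356 = 0.3569.
Q·(S₀ − S) = 38100 × (355 − 17.0) × 10⁻³ = 12878 kg/d removed.
Net sludge production P_X = 0.3569 × 12878 = 4596 kg VSS/d.
R_O = Q·ΔS − 1.42 P_X = 12878 − 6527 = 6351 kg O₂/d.

R_O ≈ 6350 kg O₂/d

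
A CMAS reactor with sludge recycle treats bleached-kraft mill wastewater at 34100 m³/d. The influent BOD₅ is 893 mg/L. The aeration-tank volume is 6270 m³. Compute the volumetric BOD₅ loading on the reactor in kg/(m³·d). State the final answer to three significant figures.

L_v ≈ 4.86 kg BOD₅/(m³·d)

L_v = Q S₀ / V = 34100 × 893 × 10⁻³ / 6270 = 4.857 kg/(m³·d).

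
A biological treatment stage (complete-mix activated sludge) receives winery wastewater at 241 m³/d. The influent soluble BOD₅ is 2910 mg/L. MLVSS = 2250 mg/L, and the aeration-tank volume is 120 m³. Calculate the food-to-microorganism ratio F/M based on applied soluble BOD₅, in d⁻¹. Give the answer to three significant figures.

F/M = applied load / biomass = Q·S₀/(V·X) = 241 × 2910 / (120.0 × 2250) = 2.597 d⁻¹.

F/M ≈ 2.60 d⁻¹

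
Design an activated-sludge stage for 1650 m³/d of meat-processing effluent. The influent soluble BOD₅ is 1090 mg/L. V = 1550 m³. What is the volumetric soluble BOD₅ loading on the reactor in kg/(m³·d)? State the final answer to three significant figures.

L_v ≈ 1.16 kg soluble BOD₅/(m³·d)

Volumetric loading L_v = Q·S₀ / V = 1650 × 1090 g/m³ / 1550 m³ = 1160 g/(m³·d) = 1.160 kg soluble BOD₅/(m³·d).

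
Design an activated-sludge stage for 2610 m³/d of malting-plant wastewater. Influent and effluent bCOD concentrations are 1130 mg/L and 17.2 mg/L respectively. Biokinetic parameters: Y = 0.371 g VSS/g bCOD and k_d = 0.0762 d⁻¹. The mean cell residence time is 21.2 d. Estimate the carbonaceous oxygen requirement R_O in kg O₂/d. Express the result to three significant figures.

R_O ≈ 2320 kg O₂/d

The observed yield is Y_obs = Y/(1 + k_d·θ_c) = 0.371 / (1 + 0.0762 × 21.2) = 0.371 / 2.615 = 0.1418 g VSS per g bCOD removed.
Substrate removed = Q·(S₀ − S) = 2610 m³/d × (1130 − 17.2) g/m³ = 2.9×10^6 g/d = 2904 kg/d.
Net sludge production P_X = 0.1418 × 2904 = 412.0 kg VSS/d.
Carbonaceous O₂ demand = substrate oxidised − cell-mass equivalent = 2904 − 1.42 × 412.0 = 2319 kg O₂/d.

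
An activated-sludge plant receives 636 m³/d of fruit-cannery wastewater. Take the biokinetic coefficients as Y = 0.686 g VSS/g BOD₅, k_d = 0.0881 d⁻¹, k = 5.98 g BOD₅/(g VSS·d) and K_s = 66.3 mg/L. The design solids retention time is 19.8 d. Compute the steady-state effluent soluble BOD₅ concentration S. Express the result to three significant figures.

From the Monod/SRT balance for a CMAS, S = K_s·(1+k_d θ_c)/[θ_c·(Y k − k_d) − 1] = 66.3 × (1 + 0.0881 × 19.8) / [19.8 × (0.686 × 5.98 − 0.0881) − 1] = 182.0 / 78.48 = 2.318 mg/L.

S ≈ 2.32 mg/L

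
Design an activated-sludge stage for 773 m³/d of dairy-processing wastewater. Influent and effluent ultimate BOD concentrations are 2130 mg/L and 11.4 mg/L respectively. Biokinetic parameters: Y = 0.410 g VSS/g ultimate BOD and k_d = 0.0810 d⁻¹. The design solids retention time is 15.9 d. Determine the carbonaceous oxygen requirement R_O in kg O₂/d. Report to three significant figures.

Correct the yield for decay: Y_obs = Y/(1 + k_d θ_c) = 0.410 / (1 + 0.0810 × 15.9) = 0.410 / 2.288 = 0.1792.
Substrate removed = Q·(S₀ − S) = 773 m³/d × (2130 − 11.4) g/m³ = 1.64×10^6 g/d = 1638 kg/d.
Biomass synthesised: P_X = Y_obs × 1638 = 293.5 kg VSS/d.
R_O = Q·ΔS − 1.42 P_X = 1638 − 416.7 = 1221 kg O₂/d.

R_O ≈ 1220 kg O₂/d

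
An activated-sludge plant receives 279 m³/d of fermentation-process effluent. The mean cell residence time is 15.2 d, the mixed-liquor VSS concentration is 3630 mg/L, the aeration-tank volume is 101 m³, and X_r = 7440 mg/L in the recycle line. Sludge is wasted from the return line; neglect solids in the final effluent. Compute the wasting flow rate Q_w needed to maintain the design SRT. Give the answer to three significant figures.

Wasting from the return line (neglecting effluent solids): Q_w = V·X / (θ_c·X_r) = 101.0 × 3630 / (15.2 × 7440) = 3.242 m³/d.

Q_w ≈ 3.24 m³/d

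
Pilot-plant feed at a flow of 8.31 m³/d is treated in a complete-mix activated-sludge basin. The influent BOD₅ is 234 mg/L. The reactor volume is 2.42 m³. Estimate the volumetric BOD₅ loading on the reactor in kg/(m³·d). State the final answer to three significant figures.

Applied BOD₅ load per unit volume = Q·S₀/V = (8.31 × 234/1000)/2.420 = 0.8035 kg BOD₅·m⁻³·d⁻¹.

L_v ≈ 0.804 kg BOD₅/(m³·d)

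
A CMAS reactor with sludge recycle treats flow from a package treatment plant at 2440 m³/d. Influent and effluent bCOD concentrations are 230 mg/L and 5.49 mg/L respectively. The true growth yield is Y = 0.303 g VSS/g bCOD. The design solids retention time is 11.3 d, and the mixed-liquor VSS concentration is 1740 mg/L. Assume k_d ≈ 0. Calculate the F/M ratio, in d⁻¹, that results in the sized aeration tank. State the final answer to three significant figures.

F/M ≈ 0.299 d⁻¹

V·X = Y·Q·ΔS·θ_c gives V = 0.303 × 2440 × (230 − 5.49) × 11.3 / 1740 = 1078 m³.
Food-to-microorganism ratio F/M = Q S₀ / (V X) = 2440 × 230 / (1078 × 1740) = 0.2992 d⁻¹.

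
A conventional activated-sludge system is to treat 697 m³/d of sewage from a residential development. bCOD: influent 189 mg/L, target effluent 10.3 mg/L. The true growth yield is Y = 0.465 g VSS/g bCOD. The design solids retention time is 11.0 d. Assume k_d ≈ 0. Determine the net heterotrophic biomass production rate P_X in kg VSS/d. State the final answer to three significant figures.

P_X ≈ 57.9 kg VSS/d

With endogenous decay neglected, the observed yield equals the true yield: Y_obs = Y = 0.465 g VSS/g bCOD.
Substrate removed = Q·(S₀ − S) = 697 m³/d × (189 − 10.3) g/m³ = 1.25×10^5 g/d = 124.6 kg/d.
P_X = Y_obs · Q(S₀ − S) = 0.4650 × 124.6 = 57.92 kg VSS/d.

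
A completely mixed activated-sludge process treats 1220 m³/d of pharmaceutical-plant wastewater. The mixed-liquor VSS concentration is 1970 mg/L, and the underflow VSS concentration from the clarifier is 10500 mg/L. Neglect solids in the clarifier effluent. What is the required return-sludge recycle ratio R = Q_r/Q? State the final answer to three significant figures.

R ≈ 0.231

Solids balance on the clarifier gives (1+R)X = R·X_r, so R = X/(X_r − X) = 1970 / (10500 − 1970) = 0.2309.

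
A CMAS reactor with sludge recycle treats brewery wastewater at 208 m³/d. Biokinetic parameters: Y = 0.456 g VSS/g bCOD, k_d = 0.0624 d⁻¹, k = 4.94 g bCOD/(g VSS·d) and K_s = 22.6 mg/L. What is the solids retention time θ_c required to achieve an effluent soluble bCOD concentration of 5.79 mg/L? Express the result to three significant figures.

Specific growth rate at S = 5.79 mg/L: μ = YkS/(K_s+S) = 0.456·4.94·5.79/(22.6+5.79) = 0.4594 d⁻¹.
Then 1/θ_c = μ − k_d = 0.4594 − 0.0624 = 0.3970 d⁻¹, giving θ_c = 2.519 d.

θ_c ≈ 2.52 d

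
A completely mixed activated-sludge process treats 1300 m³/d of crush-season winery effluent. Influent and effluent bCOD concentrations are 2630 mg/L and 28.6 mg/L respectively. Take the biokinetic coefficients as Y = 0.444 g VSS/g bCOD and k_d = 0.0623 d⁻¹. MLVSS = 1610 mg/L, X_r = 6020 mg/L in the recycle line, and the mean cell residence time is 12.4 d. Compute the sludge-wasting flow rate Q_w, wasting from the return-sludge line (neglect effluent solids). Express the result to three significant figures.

Q_w ≈ 141 m³/d

Rearranging the biomass balance for a CMAS with decay, V = Y·Q·ΔS·θ_c / [X·(1+k_d θ_c)] = 0.444 × 1300 × (2630 − 28.6) × 12.4 / [1610 × (1 + 0.0623 × 12.4)] = 1.86×10^7 / 2854 = 6524 m³.
θ_c = V·X/(Q_w·X_r) when wasting from the recycle, so Q_w = V·X/(θ_c·X_r) = 6524 × 1610 / (12.4 × 6020) = 140.7 m³/d.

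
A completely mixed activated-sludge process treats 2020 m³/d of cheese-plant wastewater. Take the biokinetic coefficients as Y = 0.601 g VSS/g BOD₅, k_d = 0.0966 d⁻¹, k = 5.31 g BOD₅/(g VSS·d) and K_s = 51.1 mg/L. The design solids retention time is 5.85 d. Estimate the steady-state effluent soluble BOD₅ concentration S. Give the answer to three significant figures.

S ≈ 4.68 mg/L

Effluent substrate depends only on kinetics and SRT: S = K_s(1 + k_d θ_c) / [θ_c(Yk − k_d) − 1] = 51.1 × (1 + 0.0966 × 5.85) / [5.85 × (0.601 × 5.31 − 0.0966) − 1] = 79.98 / 17.10 = 4.676 mg/L.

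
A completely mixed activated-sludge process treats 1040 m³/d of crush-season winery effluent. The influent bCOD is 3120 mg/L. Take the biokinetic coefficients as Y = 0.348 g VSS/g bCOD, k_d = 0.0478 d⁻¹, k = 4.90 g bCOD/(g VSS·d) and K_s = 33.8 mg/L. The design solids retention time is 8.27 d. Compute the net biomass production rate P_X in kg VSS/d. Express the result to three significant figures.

P_X ≈ 808 kg VSS/d

From the Monod/SRT balance for a CMAS, S = K_s·(1+k_d θ_c)/[θ_c·(Y k − k_d) − 1] = 33.8 × (1 + 0.0478 × 8.27) / [8.27 × (0.348 × 4.90 − 0.0478) − 1] = 47.16 / 12.71 = 3.712 mg/L.
Y_obs = Y / (1 + k_d θ_c) = 0.348 / (1 + 0.0478 × 8.27) = 0.348 / 1.395 = 0.2494.
Substrate removed = Q·(S₀ − S) = 1040 m³/d × (3120 − 3.71) g/m³ = 3.24×10^6 g/d = 3241 kg/d.
Biomass produced: P_X = Y_obs·Q·ΔS = 0.2494 × 3241 ≈ 808.3 kg VSS/d.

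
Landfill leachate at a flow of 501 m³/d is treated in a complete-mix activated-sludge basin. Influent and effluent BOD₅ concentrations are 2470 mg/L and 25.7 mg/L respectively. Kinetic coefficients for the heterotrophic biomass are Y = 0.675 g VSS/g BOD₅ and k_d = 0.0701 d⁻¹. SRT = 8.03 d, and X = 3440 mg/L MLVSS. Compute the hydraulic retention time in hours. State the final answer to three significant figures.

From the SRT design equation V = Y Q (S₀−S) θ_c / [X (1 + k_d θ_c)] = 0.675 × 501 × (2470 − 25.7) × 8.03 / [3440 × (1 + 0.0701 × 8.03)] = 6.64×10^6 / 5376 = 1235 m³.
τ = V/Q = 1235/501 = 2.464 d, or 59.14 h.

τ ≈ 59.1 h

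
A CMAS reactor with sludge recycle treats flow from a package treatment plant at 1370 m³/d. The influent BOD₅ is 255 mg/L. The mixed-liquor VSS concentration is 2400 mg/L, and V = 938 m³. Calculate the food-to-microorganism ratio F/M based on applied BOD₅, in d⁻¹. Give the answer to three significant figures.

F/M ≈ 0.155 d⁻¹

Food-to-microorganism ratio F/M = Q S₀ / (V X) = 1370 × 255 / (938.0 × 2400) = 0.1552 d⁻¹.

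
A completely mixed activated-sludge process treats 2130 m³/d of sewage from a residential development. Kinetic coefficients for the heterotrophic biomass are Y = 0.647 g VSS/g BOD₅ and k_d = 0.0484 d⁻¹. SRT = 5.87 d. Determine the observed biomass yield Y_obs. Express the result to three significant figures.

Y_obs ≈ 0.504 g VSS/g BOD₅

Observed yield with endogenous decay: Y_obs = Y / (1 + k_d·θ_c) = 0.647 / (1 + 0.0484 × 5.87) = 0.647 / 1.284 = 0.5039 g VSS/g BOD₅.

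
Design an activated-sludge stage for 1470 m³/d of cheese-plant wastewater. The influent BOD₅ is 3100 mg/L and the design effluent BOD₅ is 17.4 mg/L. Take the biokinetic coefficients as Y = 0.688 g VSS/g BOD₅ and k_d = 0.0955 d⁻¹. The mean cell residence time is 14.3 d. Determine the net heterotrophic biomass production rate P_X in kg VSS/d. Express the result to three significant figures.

P_X ≈ 1320 kg VSS/d

Correct the yield for decay: Y_obs = Y/(1 + k_d θ_c) = 0.688 / (1 + 0.0955 × 14.3) = 0.688 / 2.366 = 0.2908.
ΔS = 3100 − 17.4 = 3083 mg/L, so the substrate removal rate is 1470 × 3083/1000 = 4531 kg BOD₅/d.
Biomass produced: P_X = Y_obs·Q·ΔS = 0.2908 × 4531 ≈ 1318 kg VSS/d.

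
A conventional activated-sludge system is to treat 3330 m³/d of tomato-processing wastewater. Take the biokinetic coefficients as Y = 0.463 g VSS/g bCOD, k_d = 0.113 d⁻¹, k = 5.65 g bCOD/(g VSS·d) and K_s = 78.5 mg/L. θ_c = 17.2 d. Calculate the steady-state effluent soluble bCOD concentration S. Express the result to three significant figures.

S ≈ 5.50 mg/L

Effluent substrate depends only on kinetics and SRT: S = K_s(1 + k_d θ_c) / [θ_c(Yk − k_d) − 1] = 78.5 × (1 + 0.113 × 17.2) / [17.2 × (0.463 × 5.65 − 0.113) − 1] = 231.1 / 42.05 = 5.495 mg/L.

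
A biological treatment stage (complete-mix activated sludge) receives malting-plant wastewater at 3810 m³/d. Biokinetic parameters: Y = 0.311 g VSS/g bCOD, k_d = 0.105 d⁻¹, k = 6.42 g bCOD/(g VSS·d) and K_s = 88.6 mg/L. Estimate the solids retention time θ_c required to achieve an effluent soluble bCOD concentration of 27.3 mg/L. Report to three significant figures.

From 1/θ_c = Y·k·S/(K_s + S) − k_d: Y·k·S/(K_s+S) = 0.311 × 6.42 × 27.3 / (88.6 + 27.3) = 0.4703 d⁻¹.
θ_c = 1/(μ − k_d) = 1/(0.4703 − 0.105) = 1/0.3653 = 2.737 d.

θ_c ≈ 2.74 d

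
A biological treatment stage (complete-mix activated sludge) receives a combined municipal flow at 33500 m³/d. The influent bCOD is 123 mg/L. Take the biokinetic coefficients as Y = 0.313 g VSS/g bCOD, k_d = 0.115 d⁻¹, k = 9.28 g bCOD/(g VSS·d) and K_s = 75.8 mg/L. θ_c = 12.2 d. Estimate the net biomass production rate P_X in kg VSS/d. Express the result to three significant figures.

For a completely mixed reactor with recycle the Lawrence–McCarty relation gives S = K_s·(1 + k_d·θ_c) / [θ_c·(Y·k − k_d) − 1] = 75.8 × (1 + 0.115 × 12.2) / [12.2 × (0.313 × 9.28 − 0.115) − 1] = 182.1 / 33.03 = 5.514 mg/L.
The observed yield is Y_obs = Y/(1 + k_d·θ_c) = 0.313 / (1 + 0.115 × 12.2) = 0.313 / 2.403 = 0.1303 g VSS per g bCOD removed.
Q·(S₀ − S) = 33500 × (123 − 5.51) × 10⁻³ = 3936 kg/d removed.
Biomass produced: P_X = Y_obs·Q·ΔS = 0.1303 × 3936 ≈ 512.7 kg VSS/d.

P_X ≈ 513 kg VSS/d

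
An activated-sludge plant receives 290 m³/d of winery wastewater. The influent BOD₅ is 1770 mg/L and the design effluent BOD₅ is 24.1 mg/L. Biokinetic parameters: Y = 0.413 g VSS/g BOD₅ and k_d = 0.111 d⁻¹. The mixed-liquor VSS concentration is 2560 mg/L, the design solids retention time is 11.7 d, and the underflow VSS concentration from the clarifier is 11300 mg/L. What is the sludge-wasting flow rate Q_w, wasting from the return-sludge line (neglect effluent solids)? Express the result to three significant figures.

From the SRT design equation V = Y Q (S₀−S) θ_c / [X (1 + k_d θ_c)] = 0.413 × 290 × (1770 − 24.1) × 11.7 / [2560 × (1 + 0.111 × 11.7)] = 2.45×10^6 / 5885 = 415.7 m³.
Q_w = (V·X)/(θ_c X_r) = 415.7 × 2560 / (11.7 × 11300) = 8.050 m³/d.

Q_w ≈ 8.05 m³/d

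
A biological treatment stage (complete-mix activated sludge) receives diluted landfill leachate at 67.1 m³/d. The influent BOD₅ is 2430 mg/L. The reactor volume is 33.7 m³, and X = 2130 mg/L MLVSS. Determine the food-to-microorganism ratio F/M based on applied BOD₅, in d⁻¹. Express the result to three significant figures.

F/M ≈ 2.27 d⁻¹

Food-to-microorganism ratio F/M = Q S₀ / (V X) = 67.1 × 2430 / (33.70 × 2130) = 2.272 d⁻¹.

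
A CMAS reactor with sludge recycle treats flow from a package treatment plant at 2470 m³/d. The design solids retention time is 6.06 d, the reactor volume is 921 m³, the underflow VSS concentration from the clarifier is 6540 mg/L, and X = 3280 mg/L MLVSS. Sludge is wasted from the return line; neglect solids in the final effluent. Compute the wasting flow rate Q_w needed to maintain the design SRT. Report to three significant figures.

θ_c = V·X/(Q_w·X_r) when wasting from the recycle, so Q_w = V·X/(θ_c·X_r) = 921.0 × 3280 / (6.06 × 6540) = 76.22 m³/d.

Q_w ≈ 76.2 m³/d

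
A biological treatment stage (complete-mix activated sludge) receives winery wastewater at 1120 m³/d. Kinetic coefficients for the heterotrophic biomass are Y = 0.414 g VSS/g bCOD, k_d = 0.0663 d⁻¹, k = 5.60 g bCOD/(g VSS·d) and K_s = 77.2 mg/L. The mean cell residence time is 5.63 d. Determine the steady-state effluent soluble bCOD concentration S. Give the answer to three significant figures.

S ≈ 9.08 mg/L

For a completely mixed reactor with recycle the Lawrence–McCarty relation gives S = K_s·(1 + k_d·θ_c) / [θ_c·(Y·k − k_d) − 1] = 77.2 × (1 + 0.0663 × 5.63) / [5.63 × (0.414 × 5.60 − 0.0663) − 1] = 106.0 / 11.68 = 9.077 mg/L.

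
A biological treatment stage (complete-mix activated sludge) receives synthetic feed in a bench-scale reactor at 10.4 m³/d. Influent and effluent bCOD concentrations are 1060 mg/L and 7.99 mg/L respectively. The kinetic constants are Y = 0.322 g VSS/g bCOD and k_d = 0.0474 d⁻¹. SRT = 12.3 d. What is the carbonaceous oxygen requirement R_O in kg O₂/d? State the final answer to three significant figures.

Correct the yield for decay: Y_obs = Y/(1 + k_d θ_c) = 0.322 / (1 + 0.0474 × 12.3) = 0.322 / 1.583 = 0.2034.
Q·(S₀ − S) = 10.4 × (1060 − 7.99) × 10⁻³ = 10.94 kg/d removed.
Net sludge production P_X = 0.2034 × 10.94 = 2.225 kg VSS/d.
R_O = Q·(S₀ − S) − 1.42·P_X = 10.94 − 1.42 × 2.225 = 7.781 kg O₂/d.

R_O ≈ 7.78 kg O₂/d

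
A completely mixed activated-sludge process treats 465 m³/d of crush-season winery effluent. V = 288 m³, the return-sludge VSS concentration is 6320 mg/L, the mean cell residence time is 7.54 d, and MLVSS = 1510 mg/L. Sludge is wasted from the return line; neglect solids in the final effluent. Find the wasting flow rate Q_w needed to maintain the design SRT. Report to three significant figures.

Q_w ≈ 9.13 m³/d

Q_w = (V·X)/(θ_c X_r) = 288.0 × 1510 / (7.54 × 6320) = 9.126 m³/d.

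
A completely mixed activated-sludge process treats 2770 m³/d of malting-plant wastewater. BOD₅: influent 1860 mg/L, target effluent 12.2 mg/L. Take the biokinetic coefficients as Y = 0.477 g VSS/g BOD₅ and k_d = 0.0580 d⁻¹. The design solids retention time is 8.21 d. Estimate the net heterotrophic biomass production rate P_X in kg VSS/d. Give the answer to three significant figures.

Correct the yield for decay: Y_obs = Y/(1 + k_d θ_c) = 0.477 / (1 + 0.0580 × 8.21) = 0.477 / 1.476 = 0.3231.
ΔS = 1860 − 12.2 = 1848 mg/L, so the substrate removal rate is 2770 × 1848/1000 = 5118 kg BOD₅/d.
P_X = Y_obs · Q(S₀ − S) = 0.3231 × 5118 = 1654 kg VSS/d.

P_X ≈ 1650 kg VSS/d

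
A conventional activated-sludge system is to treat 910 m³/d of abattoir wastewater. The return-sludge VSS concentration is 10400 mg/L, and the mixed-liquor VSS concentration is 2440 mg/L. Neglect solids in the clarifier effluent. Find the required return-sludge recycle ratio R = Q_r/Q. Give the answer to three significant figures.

R ≈ 0.307

Mass balance around the secondary clarifier (neglecting effluent solids): R = X / (X_r − X) = 2440 / (10400 − 2440) = 0.3065.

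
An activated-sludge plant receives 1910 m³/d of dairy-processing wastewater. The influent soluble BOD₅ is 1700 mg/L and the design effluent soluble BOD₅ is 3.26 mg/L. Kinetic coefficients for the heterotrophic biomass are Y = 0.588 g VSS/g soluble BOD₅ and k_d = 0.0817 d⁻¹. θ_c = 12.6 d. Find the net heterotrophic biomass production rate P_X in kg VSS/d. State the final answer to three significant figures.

Y_obs = Y / (1 + k_d θ_c) = 0.588 / (1 + 0.0817 × 12.6) = 0.588 / 2.029 = 0.2897.
Q·(S₀ − S) = 1910 × (1700 − 3.26) × 10⁻³ = 3241 kg/d removed.
Net biomass production P_X = Y_obs × Q·(S₀ − S) = 0.2897 × 3241 = 939.0 kg VSS/d.

P_X ≈ 939 kg VSS/d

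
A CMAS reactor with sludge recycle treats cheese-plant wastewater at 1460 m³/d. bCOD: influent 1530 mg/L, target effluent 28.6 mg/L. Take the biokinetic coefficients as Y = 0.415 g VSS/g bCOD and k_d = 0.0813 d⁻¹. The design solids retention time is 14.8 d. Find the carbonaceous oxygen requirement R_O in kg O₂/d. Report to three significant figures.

R_O ≈ 1610 kg O₂/d

Observed yield with endogenous decay: Y_obs = Y / (1 + k_d·θ_c) = 0.415 / (1 + 0.0813 × 14.8) = 0.415 / 2.203 = 0.1884 g VSS/g bCOD.
Substrate removed = Q·(S₀ − S) = 1460 m³/d × (1530 − 28.6) g/m³ = 2.19×10^6 g/d = 2192 kg/d.
Biomass synthesised: P_X = Y_obs × 2192 = 412.9 kg VSS/d.
R_O = Q·(S₀ − S) − 1.42·P_X = 2192 − 1.42 × 412.9 = 1606 kg O₂/d.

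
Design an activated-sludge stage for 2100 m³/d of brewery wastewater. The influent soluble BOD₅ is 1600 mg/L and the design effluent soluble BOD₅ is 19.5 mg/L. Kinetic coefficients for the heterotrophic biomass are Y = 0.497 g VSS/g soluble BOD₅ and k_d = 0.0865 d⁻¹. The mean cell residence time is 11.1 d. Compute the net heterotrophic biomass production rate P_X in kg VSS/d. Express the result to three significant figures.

P_X ≈ 842 kg VSS/d

Observed yield with endogenous decay: Y_obs = Y / (1 + k_d·θ_c) = 0.497 / (1 + 0.0865 × 11.1) = 0.497 / 1.960 = 0.2536 g VSS/g soluble BOD₅.
Q·(S₀ − S) = 2100 × (1600 − 19.5) × 10⁻³ = 3319 kg/d removed.
P_X = Y_obs · Q(S₀ − S) = 0.2536 × 3319 = 841.6 kg VSS/d.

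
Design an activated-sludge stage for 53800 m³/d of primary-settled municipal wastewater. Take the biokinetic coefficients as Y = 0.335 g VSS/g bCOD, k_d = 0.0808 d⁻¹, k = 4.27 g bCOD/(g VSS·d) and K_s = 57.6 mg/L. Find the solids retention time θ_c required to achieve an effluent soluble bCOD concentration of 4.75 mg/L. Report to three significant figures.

At the target effluent, Y k S/(K_s+S) = 0.335×4.27×4.75/62.35 = 0.1090 d⁻¹.
1/θ_c = 0.1090 − 0.0808 = 0.02818 d⁻¹, so θ_c = 35.49 d.

θ_c ≈ 35.5 d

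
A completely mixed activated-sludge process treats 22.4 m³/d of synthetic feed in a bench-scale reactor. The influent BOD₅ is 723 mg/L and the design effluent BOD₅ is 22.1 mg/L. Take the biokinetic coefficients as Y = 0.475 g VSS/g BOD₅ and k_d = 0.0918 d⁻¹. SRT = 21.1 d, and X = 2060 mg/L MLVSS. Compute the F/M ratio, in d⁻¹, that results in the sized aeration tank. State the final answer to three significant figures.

F/M ≈ 0.302 d⁻¹

Rearranging the biomass balance for a CMAS with decay, V = Y·Q·ΔS·θ_c / [X·(1+k_d θ_c)] = 0.475 × 22.4 × (723 − 22.1) × 21.1 / [2060 × (1 + 0.0918 × 21.1)] = 1.57×10^5 / 6050 = 26.01 m³.
F/M = Q·S₀ / (V·X) = 22.4 × 723 / (26.01 × 2060) = 0.3023 g BOD₅·(g VSS·d)⁻¹.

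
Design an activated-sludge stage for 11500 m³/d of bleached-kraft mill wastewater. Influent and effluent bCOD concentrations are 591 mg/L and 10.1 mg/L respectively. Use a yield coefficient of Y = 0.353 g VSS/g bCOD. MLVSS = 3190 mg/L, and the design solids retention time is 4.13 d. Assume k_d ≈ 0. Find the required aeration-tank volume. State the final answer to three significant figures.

V ≈ 3050 m³

V·X = Y·Q·ΔS·θ_c gives V = 0.353 × 11500 × (591 − 10.1) × 4.13 / 3190 = 3053 m³.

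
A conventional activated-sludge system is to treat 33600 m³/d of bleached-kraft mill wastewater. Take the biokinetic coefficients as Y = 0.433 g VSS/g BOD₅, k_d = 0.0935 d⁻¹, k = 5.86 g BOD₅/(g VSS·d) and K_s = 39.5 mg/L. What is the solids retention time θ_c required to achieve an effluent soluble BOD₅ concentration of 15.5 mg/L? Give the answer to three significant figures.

θ_c ≈ 1.61 d

From 1/θ_c = Y·k·S/(K_s + S) − k_d: Y·k·S/(K_s+S) = 0.433 × 5.86 × 15.5 / (39.5 + 15.5) = 0.7151 d⁻¹.
θ_c = 1/(μ − k_d) = 1/(0.7151 − 0.0935) = 1/0.6216 = 1.609 d.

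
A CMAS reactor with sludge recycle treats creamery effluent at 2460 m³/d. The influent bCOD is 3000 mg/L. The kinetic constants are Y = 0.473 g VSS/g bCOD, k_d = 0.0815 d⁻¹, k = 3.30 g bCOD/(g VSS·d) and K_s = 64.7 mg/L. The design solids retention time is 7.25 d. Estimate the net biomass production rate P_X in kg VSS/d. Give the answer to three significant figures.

P_X ≈ 2190 kg VSS/d

For a completely mixed reactor with recycle the Lawrence–McCarty relation gives S = K_s·(1 + k_d·θ_c) / [θ_c·(Y·k − k_d) − 1] = 64.7 × (1 + 0.0815 × 7.25) / [7.25 × (0.473 × 3.30 − 0.0815) − 1] = 102.9 / 9.726 = 10.58 mg/L.
The observed yield is Y_obs = Y/(1 + k_d·θ_c) = 0.473 / (1 + 0.0815 × 7.25) = 0.473 / 1.591 = 0.2973 g VSS per g bCOD removed.
Q·(S₀ − S) = 2460 × (3000 − 10.6) × 10⁻³ = 7354 kg/d removed.
P_X = Y_obs · Q(S₀ − S) = 0.2973 × 7354 = 2186 kg VSS/d.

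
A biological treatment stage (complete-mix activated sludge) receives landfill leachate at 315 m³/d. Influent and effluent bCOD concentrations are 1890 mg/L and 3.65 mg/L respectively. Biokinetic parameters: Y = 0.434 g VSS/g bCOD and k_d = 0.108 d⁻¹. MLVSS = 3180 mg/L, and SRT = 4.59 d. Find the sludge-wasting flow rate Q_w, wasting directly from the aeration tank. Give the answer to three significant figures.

Q_w ≈ 54.2 m³/d

From the SRT design equation V = Y Q (S₀−S) θ_c / [X (1 + k_d θ_c)] = 0.434 × 315 × (1890 − 3.65) × 4.59 / [3180 × (1 + 0.108 × 4.59)] = 1.18×10^6 / 4756 = 248.9 m³.
For wasting at MLVSS concentration, Q_w = V/θ_c = 248.9/4.59 = 54.22 m³/d.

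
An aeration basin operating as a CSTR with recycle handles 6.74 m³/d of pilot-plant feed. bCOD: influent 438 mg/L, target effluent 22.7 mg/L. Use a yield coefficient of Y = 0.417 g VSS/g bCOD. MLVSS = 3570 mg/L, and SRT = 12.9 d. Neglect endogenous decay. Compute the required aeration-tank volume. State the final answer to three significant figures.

V ≈ 4.22 m³

V·X = Y·Q·ΔS·θ_c gives V = 0.417 × 6.74 × (438 − 22.7) × 12.9 / 3570 = 4.218 m³.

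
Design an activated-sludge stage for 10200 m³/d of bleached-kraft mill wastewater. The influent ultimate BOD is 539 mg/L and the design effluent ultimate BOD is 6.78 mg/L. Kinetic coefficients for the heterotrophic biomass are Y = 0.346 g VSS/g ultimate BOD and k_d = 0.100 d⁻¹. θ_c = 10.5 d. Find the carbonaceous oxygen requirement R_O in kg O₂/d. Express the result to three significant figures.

R_O ≈ 4130 kg O₂/d

The observed yield is Y_obs = Y/(1 + k_d·θ_c) = 0.346 / (1 + 0.100 × 10.5) = 0.346 / 2.050 = 0.1688 g VSS per g ultimate BOD removed.
Q·(S₀ − S) = 10200 × (539 − 6.78) × 10⁻³ = 5429 kg/d removed.
Biomass synthesised: P_X = Y_obs × 5429 = 916.2 kg VSS/d.
Carbonaceous O₂ demand = substrate oxidised − cell-mass equivalent = 5429 − 1.42 × 916.2 = 4128 kg O₂/d.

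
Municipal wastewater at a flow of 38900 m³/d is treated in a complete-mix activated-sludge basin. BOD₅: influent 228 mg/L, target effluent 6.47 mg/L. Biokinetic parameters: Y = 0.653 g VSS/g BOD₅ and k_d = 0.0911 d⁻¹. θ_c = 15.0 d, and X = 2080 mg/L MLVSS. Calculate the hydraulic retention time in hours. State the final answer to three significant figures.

From the SRT design equation V = Y Q (S₀−S) θ_c / [X (1 + k_d θ_c)] = 0.653 × 38900 × (228 − 6.47) × 15.0 / [2080 × (1 + 0.0911 × 15.0)] = 8.44×10^7 / 4922 = 17148 m³.
HRT = V/Q = 17148 m³ / 38900 m³·d⁻¹ = 0.4408 d × 24 = 10.58 h.

τ ≈ 10.6 h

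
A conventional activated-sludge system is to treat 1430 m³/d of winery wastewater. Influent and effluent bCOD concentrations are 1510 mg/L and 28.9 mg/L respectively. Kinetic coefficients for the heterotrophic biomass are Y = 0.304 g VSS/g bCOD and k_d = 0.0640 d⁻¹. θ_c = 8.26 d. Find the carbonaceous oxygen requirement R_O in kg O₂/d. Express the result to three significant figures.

The observed yield is Y_obs = Y/(1 + k_d·θ_c) = 0.304 / (1 + 0.0640 × 8.26) = 0.304 / 1.529 = 0.1989 g VSS per g bCOD removed.
ΔS = 1510 − 28.9 = 1481 mg/L, so the substrate removal rate is 1430 × 1481/1000 = 2118 kg bCOD/d.
Biomass synthesised: P_X = Y_obs × 2118 = 421.2 kg VSS/d.
R_O = Q·(S₀ − S) − 1.42·P_X = 2118 − 1.42 × 421.2 = 1520 kg O₂/d.

R_O ≈ 1520 kg O₂/d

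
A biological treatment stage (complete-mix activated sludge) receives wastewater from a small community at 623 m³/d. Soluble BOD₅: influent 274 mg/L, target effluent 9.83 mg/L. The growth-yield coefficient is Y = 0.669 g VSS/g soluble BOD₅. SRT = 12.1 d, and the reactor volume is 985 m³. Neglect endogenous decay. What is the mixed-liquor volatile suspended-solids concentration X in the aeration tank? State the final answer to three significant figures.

X ≈ 1350 mg/L

Without decay, X = Y Q (S₀−S) θ_c / V = 0.669 × 623 × (274 − 9.83) × 12.1 / 985 = 1353 mg/L.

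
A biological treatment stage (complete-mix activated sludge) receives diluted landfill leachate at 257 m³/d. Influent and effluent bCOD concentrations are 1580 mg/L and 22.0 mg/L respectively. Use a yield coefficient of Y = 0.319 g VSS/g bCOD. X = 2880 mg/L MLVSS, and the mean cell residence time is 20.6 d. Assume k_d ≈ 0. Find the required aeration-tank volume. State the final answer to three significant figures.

V ≈ 914 m³

Biomass mass balance (decay neglected): V·X = Y·Q·(S₀ − S)·θ_c, so V = 0.319 × 257 × (1580 − 22.0) × 20.6 / 2880 = 913.6 m³.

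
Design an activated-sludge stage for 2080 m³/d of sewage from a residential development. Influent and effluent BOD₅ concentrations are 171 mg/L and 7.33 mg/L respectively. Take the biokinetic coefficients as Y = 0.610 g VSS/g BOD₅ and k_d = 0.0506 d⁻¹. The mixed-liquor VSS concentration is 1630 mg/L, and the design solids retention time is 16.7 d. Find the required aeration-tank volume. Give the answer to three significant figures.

V ≈ 1150 m³

Steady-state biomass mass balance: V·X·(1 + k_d·θ_c) = Y·Q·(S₀ − S)·θ_c, so V = 0.610 × 2080 × (171 − 7.33) × 16.7 / [1630 × (1 + 0.0506 × 16.7)] = 3.47×10^6 / 3007 = 1153 m³.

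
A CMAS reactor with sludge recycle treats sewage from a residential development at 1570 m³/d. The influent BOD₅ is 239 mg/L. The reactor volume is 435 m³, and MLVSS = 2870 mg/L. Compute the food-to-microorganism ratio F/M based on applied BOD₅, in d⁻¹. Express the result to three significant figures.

F/M = applied load / biomass = Q·S₀/(V·X) = 1570 × 239 / (435.0 × 2870) = 0.3006 d⁻¹.

F/M ≈ 0.301 d⁻¹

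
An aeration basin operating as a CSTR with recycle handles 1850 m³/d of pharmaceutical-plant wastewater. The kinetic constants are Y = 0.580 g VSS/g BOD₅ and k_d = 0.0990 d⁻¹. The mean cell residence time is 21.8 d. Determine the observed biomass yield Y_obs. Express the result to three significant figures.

Y_obs ≈ 0.184 g VSS/g BOD₅

Correct the yield for decay: Y_obs = Y/(1 + k_d θ_c) = 0.580 / (1 + 0.0990 × 21.8) = 0.580 / 3.158 = 0.1836.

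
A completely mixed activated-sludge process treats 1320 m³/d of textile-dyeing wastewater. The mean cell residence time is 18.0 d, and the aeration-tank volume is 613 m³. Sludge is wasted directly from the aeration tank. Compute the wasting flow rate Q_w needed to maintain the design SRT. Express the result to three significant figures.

Q_w ≈ 34.1 m³/d

With mixed-liquor wasting, θ_c = V/Q_w, so Q_w = V/θ_c = 613.0/18.0 = 34.06 m³/d.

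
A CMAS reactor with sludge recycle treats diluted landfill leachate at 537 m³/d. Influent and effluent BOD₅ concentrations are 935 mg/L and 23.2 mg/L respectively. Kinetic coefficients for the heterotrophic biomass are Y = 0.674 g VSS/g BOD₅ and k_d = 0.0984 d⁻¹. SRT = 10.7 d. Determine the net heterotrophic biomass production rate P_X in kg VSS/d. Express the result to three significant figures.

The observed yield is Y_obs = Y/(1 + k_d·θ_c) = 0.674 / (1 + 0.0984 × 10.7) = 0.674 / 2.053 = 0.3283 g VSS per g BOD₅ removed.
Mass of BOD₅ removed per day: Q(S₀ − S) = 537 × 911.8 g/m³ = 489.6 kg/d.
Biomass produced: P_X = Y_obs·Q·ΔS = 0.3283 × 489.6 ≈ 160.8 kg VSS/d.

P_X ≈ 161 kg VSS/d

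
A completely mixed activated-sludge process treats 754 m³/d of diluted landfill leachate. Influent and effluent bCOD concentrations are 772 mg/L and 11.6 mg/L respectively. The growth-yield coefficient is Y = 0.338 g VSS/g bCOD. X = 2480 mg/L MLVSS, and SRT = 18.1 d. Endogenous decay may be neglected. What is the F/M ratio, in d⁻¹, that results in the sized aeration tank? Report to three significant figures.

Biomass mass balance (decay neglected): V·X = Y·Q·(S₀ − S)·θ_c, so V = 0.338 × 754 × (772 − 11.6) × 18.1 / 2480 = 1414 m³.
Food-to-microorganism ratio F/M = Q S₀ / (V X) = 754 × 772 / (1414 × 2480) = 0.1660 d⁻¹.

F/M ≈ 0.166 d⁻¹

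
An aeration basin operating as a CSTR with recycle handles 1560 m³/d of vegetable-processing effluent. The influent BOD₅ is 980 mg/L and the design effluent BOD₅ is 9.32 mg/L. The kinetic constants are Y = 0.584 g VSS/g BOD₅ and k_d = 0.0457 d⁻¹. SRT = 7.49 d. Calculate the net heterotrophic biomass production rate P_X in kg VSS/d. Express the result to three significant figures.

P_X ≈ 659 kg VSS/d

The observed yield is Y_obs = Y/(1 + k_d·θ_c) = 0.584 / (1 + 0.0457 × 7.49) = 0.584 / 1.342 = 0.4351 g VSS per g BOD₅ removed.
Mass of BOD₅ removed per day: Q(S₀ − S) = 1560 × 970.7 g/m³ = 1514 kg/d.
Net biomass production P_X = Y_obs × Q·(S₀ − S) = 0.4351 × 1514 = 658.8 kg VSS/d.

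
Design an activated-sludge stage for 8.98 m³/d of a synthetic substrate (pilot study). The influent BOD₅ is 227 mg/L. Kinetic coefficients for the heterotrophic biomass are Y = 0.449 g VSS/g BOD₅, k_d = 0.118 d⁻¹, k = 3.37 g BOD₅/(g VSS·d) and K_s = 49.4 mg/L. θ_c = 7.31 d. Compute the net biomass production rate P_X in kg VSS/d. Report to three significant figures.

For a completely mixed reactor with recycle the Lawrence–McCarty relation gives S = K_s·(1 + k_d·θ_c) / [θ_c·(Y·k − k_d) − 1] = 49.4 × (1 + 0.118 × 7.31) / [7.31 × (0.449 × 3.37 − 0.118) − 1] = 92.01 / 9.198 = 10.00 mg/L.
Observed yield with endogenous decay: Y_obs = Y / (1 + k_d·θ_c) = 0.449 / (1 + 0.118 × 7.31) = 0.449 / 1.863 = 0.2411 g VSS/g BOD₅.
Mass of BOD₅ removed per day: Q(S₀ − S) = 8.98 × 217.0 g/m³ = 1.949 kg/d.
P_X = Y_obs · Q(S₀ − S) = 0.2411 × 1.949 = 0.4698 kg VSS/d.

P_X ≈ 0.470 kg VSS/d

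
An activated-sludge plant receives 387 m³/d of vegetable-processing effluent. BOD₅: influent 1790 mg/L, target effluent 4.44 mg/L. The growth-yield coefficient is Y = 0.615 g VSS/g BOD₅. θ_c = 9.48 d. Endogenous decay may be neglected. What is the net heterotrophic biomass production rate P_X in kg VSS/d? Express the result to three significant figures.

P_X ≈ 425 kg VSS/d

No decay correction is needed, so Y_obs = Y = 0.615.
ΔS = 1790 − 4.44 = 1786 mg/L, so the substrate removal rate is 387 × 1786/1000 = 691.0 kg BOD₅/d.
Biomass produced: P_X = Y_obs·Q·ΔS = 0.6150 × 691.0 ≈ 425.0 kg VSS/d.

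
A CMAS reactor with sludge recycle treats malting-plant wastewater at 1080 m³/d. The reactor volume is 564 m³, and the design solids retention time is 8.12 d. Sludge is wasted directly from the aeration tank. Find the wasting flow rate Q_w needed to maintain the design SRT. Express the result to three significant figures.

Q_w ≈ 69.5 m³/d

Wasting from the aeration tank: Q_w = V / θ_c = 564.0 / 8.12 = 69.46 m³/d.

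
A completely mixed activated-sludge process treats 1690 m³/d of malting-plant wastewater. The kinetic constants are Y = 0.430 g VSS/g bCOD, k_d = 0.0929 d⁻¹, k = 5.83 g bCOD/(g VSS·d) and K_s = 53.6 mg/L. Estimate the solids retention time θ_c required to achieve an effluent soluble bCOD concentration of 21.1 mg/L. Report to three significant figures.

θ_c ≈ 1.63 d

At the target effluent, Y k S/(K_s+S) = 0.430×5.83×21.1/74.70 = 0.7081 d⁻¹.
1/θ_c = 0.7081 − 0.0929 = 0.6152 d⁻¹, so θ_c = 1.625 d.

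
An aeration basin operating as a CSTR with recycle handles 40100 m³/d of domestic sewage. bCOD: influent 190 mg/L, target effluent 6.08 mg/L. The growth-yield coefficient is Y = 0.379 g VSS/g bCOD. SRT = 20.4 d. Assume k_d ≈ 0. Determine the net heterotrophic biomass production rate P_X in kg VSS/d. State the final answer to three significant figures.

No decay correction is needed, so Y_obs = Y = 0.379.
Q·(S₀ − S) = 40100 × (190 − 6.08) × 10⁻³ = 7375 kg/d removed.
P_X = Y_obs · Q(S₀ − S) = 0.3790 × 7375 = 2795 kg VSS/d.

P_X ≈ 2800 kg VSS/d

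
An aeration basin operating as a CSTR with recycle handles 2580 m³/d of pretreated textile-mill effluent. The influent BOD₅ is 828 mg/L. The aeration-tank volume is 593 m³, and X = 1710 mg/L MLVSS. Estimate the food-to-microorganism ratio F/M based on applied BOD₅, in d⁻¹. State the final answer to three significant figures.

F/M = Q·S₀ / (V·X) = 2580 × 828 / (593.0 × 1710) = 2.107 g BOD₅·(g VSS·d)⁻¹.

F/M ≈ 2.11 d⁻¹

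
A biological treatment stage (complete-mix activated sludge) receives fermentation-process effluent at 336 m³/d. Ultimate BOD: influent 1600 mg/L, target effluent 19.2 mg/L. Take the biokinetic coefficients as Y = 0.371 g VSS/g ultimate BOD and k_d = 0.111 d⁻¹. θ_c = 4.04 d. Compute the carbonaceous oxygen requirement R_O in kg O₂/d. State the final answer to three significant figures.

Correct the yield for decay: Y_obs = Y/(1 + k_d θ_c) = 0.371 / (1 + 0.111 × 4.04) = 0.371 / 1.448 = 0.2561.
Q·(S₀ − S) = 336 × (1600 − 19.2) × 10⁻³ = 531.1 kg/d removed.
Net sludge production P_X = 0.2561 × 531.1 = 136.0 kg VSS/d.
R_O = Q·ΔS − 1.42 P_X = 531.1 − 193.2 = 338.0 kg O₂/d.

R_O ≈ 338 kg O₂/d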